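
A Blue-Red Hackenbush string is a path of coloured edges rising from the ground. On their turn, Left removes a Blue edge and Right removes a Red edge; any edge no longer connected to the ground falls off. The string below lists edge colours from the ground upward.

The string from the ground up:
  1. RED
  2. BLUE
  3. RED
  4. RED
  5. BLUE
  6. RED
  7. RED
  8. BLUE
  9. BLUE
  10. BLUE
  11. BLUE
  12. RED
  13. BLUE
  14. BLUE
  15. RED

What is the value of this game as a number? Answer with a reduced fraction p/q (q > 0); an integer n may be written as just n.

-13843/16384

step 1: add RED to get R; options L={ — } R={ 0 } gives -1
step 2: add BLUE to get RB; options L={ -1 } R={ 0 } gives -1/2
step 3: add RED to get RBR; options L={ -1 } R={ -1/2,0 } gives -3/4
step 4: add RED to get RBRR; options L={ -1 } R={ -3/4,-1/2,0 } gives -7/8
step 5: add BLUE to get RBRRB; options L={ -1,-7/8 } R={ -3/4,-1/2,0 } gives -13/16
step 6: add RED to get RBRRBR; options L={ -1,-7/8 } R={ -13/16,-3/4,-1/2,0 } gives -27/32
step 7: add RED to get RBRRBRR; options L={ -1,-7/8 } R={ -27/32,-13/16,-3/4,-1/2,0 } gives -55/64
step 8: add BLUE to get RBRRBRRB; options L={ -1,-7/8,-55/64 } R={ -27/32,-13/16,-3/4,-1/2,0 } gives -109/128
step 9: add BLUE to get RBRRBRRBB; options L={ -1,-7/8,-55/64,-109/128 } R={ -27/32,-13/16,-3/4,-1/2,0 } gives -217/256
step 10: add BLUE to get RBRRBRRBBB; options L={ -1,-7/8,-55/64,-109/128,-217/256 } R={ -27/32,-13/16,-3/4,-1/2,0 } gives -433/512
step 11: add BLUE to get RBRRBRRBBBB; options L={ -1,-7/8,-55/64,-109/128,-217/256,-433/512 } R={ -27/32,-13/16,-3/4,-1/2,0 } gives -865/1024
step 12: add RED to get RBRRBRRBBBBR; options L={ -1,-7/8,-55/64,-109/128,-217/256,-433/512 } R={ -865/1024,-27/32,-13/16,-3/4,-1/2,0 } gives -1731/2048
step 13: add BLUE to get RBRRBRRBBBBRB; options L={ -1,-7/8,-55/64,-109/128,-217/256,-433/512,-1731/2048 } R={ -865/1024,-27/32,-13/16,-3/4,-1/2,0 } gives -3461/4096
step 14: add BLUE to get RBRRBRRBBBBRBB; options L={ -1,-7/8,-55/64,-109/128,-217/256,-433/512,-1731/2048,-3461/4096 } R={ -865/1024,-27/32,-13/16,-3/4,-1/2,0 } gives -6921/8192
step 15: add RED to get RBRRBRRBBBBRBBR; options L={ -1,-7/8,-55/64,-109/128,-217/256,-433/512,-1731/2048,-3461/4096 } R={ -6921/8192,-865/1024,-27/32,-13/16,-3/4,-1/2,0 } gives -13843/16384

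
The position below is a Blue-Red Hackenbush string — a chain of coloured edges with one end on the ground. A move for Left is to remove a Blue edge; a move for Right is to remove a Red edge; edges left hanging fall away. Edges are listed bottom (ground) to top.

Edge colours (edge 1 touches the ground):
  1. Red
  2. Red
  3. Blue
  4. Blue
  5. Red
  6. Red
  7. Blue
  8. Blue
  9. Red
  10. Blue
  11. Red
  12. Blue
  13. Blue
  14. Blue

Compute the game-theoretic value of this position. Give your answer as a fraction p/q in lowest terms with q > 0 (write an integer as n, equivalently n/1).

R: Left { — }, Right { 0 } = simplest -1
RR: Left { — }, Right { -1 0 } = simplest -2
RRB: Left { -2 }, Right { -1 0 } = simplest -3/2
RRBB: Left { -2 -3/2 }, Right { -1 0 } = simplest -5/4
RRBBR: Left { -2 -3/2 }, Right { -5/4 -1 0 } = simplest -11/8
RRBBRR: Left { -2 -3/2 }, Right { -11/8 -5/4 -1 0 } = simplest -23/16
RRBBRRB: Left { -2 -3/2 -23/16 }, Right { -11/8 -5/4 -1 0 } = simplest -45/32
RRBBRRBB: Left { -2 -3/2 -23/16 -45/32 }, Right { -11/8 -5/4 -1 0 } = simplest -89/64
RRBBRRBBR: Left { -2 -3/2 -23/16 -45/32 }, Right { -89/64 -11/8 -5/4 -1 0 } = simplest -179/128
RRBBRRBBRB: Left { -2 -3/2 -23/16 -45/32 -179/128 }, Right { -89/64 -11/8 -5/4 -1 0 } = simplest -357/256
RRBBRRBBRBR: Left { -2 -3/2 -23/16 -45/32 -179/128 }, Right { -357/256 -89/64 -11/8 -5/4 -1 0 } = simplest -715/512
RRBBRRBBRBRB: Left { -2 -3/2 -23/16 -45/32 -179/128 -715/512 }, Right { -357/256 -89/64 -11/8 -5/4 -1 0 } = simplest -1429/1024
RRBBRRBBRBRBB: Left { -2 -3/2 -23/16 -45/32 -179/128 -715/512 -1429/1024 }, Right { -357/256 -89/64 -11/8 -5/4 -1 0 } = simplest -2857/2048
RRBBRRBBRBRBBB: Left { -2 -3/2 -23/16 -45/32 -179/128 -715/512 -1429/1024 -2857/2048 }, Right { -357/256 -89/64 -11/8 -5/4 -1 0 } = simplest -5713/4096

-5713/4096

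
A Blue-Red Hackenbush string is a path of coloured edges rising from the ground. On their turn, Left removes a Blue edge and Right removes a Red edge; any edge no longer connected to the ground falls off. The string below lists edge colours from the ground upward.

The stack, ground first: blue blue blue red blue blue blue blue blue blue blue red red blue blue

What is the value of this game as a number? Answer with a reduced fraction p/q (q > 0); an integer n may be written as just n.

12263/4096

Recurse on prefixes of the 15-edge string blue blue blue red blue blue blue blue blue blue blue red red blue blue:
step 1: add blue to get b; options L={ 0 } R={ — } — 1
step 2: add blue to get bb; options L={ 0,1 } R={ — } — 2
step 3: add blue to get bbb; options L={ 0,1,2 } R={ — } — 3
step 4: add red to get bbbr; options L={ 0,1,2 } R={ 3 } — 5/2
step 5: add blue to get bbbrb; options L={ 0,1,2,5/2 } R={ 3 } — 11/4
step 6: add blue to get bbbrbb; options L={ 0,1,2,5/2,11/4 } R={ 3 } — 23/8
step 7: add blue to get bbbrbbb; options L={ 0,1,2,5/2,11/4,23/8 } R={ 3 } — 47/16
step 8: add blue to get bbbrbbbb; options L={ 0,1,2,5/2,11/4,23/8,47/16 } R={ 3 } — 95/32
step 9: add blue to get bbbrbbbbb; options L={ 0,1,2,5/2,11/4,23/8,47/16,95/32 } R={ 3 } — 191/64
step 10: add blue to get bbbrbbbbbb; options L={ 0,1,2,5/2,11/4,23/8,47/16,95/32,191/64 } R={ 3 } — 383/128
step 11: add blue to get bbbrbbbbbbb; options L={ 0,1,2,5/2,11/4,23/8,47/16,95/32,191/64,383/128 } R={ 3 } — 767/256
step 12: add red to get bbbrbbbbbbbr; options L={ 0,1,2,5/2,11/4,23/8,47/16,95/32,191/64,383/128 } R={ 767/256,3 } — 1533/512
step 13: add red to get bbbrbbbbbbbrr; options L={ 0,1,2,5/2,11/4,23/8,47/16,95/32,191/64,383/128 } R={ 1533/512,767/256,3 } — 3065/1024
step 14: add blue to get bbbrbbbbbbbrrb; options L={ 0,1,2,5/2,11/4,23/8,47/16,95/32,191/64,383/128,3065/1024 } R={ 1533/512,767/256,3 } — 6131/2048
step 15: add blue to get bbbrbbbbbbbrrbb; options L={ 0,1,2,5/2,11/4,23/8,47/16,95/32,191/64,383/128,3065/1024,6131/2048 } R={ 1533/512,767/256,3 } — 12263/4096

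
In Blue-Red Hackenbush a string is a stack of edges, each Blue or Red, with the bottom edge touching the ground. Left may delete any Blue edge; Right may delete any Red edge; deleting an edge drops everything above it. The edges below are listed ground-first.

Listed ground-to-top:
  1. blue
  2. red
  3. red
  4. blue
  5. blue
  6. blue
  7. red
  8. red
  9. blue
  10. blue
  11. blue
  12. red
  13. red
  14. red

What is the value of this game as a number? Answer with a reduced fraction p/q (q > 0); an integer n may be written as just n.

step 1: add blue to get b; options L={ 0 } R={ (no moves) } ⇒ 1
step 2: add red to get br; options L={ 0 } R={ 1 } ⇒ 1/2
step 3: add red to get brr; options L={ 0 } R={ 1/2 1 } ⇒ 1/4
step 4: add blue to get brrb; options L={ 0 1/4 } R={ 1/2 1 } ⇒ 3/8
step 5: add blue to get brrbb; options L={ 0 1/4 3/8 } R={ 1/2 1 } ⇒ 7/16
step 6: add blue to get brrbbb; options L={ 0 1/4 3/8 7/16 } R={ 1/2 1 } ⇒ 15/32
step 7: add red to get brrbbbr; options L={ 0 1/4 3/8 7/16 } R={ 15/32 1/2 1 } ⇒ 29/64
step 8: add red to get brrbbbrr; options L={ 0 1/4 3/8 7/16 } R={ 29/64 15/32 1/2 1 } ⇒ 57/128
step 9: add blue to get brrbbbrrb; options L={ 0 1/4 3/8 7/16 57/128 } R={ 29/64 15/32 1/2 1 } ⇒ 115/256
step 10: add blue to get brrbbbrrbb; options L={ 0 1/4 3/8 7/16 57/128 115/256 } R={ 29/64 15/32 1/2 1 } ⇒ 231/512
step 11: add blue to get brrbbbrrbbb; options L={ 0 1/4 3/8 7/16 57/128 115/256 231/512 } R={ 29/64 15/32 1/2 1 } ⇒ 463/1024
step 12: add red to get brrbbbrrbbbr; options L={ 0 1/4 3/8 7/16 57/128 115/256 231/512 } R={ 463/1024 29/64 15/32 1/2 1 } ⇒ 925/2048
step 13: add red to get brrbbbrrbbbrr; options L={ 0 1/4 3/8 7/16 57/128 115/256 231/512 } R={ 925/2048 463/1024 29/64 15/32 1/2 1 } ⇒ 1849/4096
step 14: add red to get brrbbbrrbbbrrr; options L={ 0 1/4 3/8 7/16 57/128 115/256 231/512 } R={ 1849/4096 925/2048 463/1024 29/64 15/32 1/2 1 } ⇒ 3697/8192

3697/8192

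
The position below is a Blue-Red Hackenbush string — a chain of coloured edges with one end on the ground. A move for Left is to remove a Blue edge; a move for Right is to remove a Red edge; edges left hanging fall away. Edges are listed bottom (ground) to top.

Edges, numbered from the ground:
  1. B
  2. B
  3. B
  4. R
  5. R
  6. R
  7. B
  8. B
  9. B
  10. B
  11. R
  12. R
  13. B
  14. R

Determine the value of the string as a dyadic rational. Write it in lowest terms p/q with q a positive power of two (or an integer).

4581/2048

edge 1 of 14 (B): { 0 | (no moves) } — 1
edge 2 of 14 (B): { 0 1 | (no moves) } — 2
edge 3 of 14 (B): { 0 1 2 | (no moves) } — 3
edge 4 of 14 (R): { 0 1 2 | 3 } — 5/2
edge 5 of 14 (R): { 0 1 2 | 5/2 3 } — 9/4
edge 6 of 14 (R): { 0 1 2 | 9/4 5/2 3 } — 17/8
edge 7 of 14 (B): { 0 1 2 17/8 | 9/4 5/2 3 } — 35/16
edge 8 of 14 (B): { 0 1 2 17/8 35/16 | 9/4 5/2 3 } — 71/32
edge 9 of 14 (B): { 0 1 2 17/8 35/16 71/32 | 9/4 5/2 3 } — 143/64
edge 10 of 14 (B): { 0 1 2 17/8 35/16 71/32 143/64 | 9/4 5/2 3 } — 287/128
edge 11 of 14 (R): { 0 1 2 17/8 35/16 71/32 143/64 | 287/128 9/4 5/2 3 } — 573/256
edge 12 of 14 (R): { 0 1 2 17/8 35/16 71/32 143/64 | 573/256 287/128 9/4 5/2 3 } — 1145/512
edge 13 of 14 (B): { 0 1 2 17/8 35/16 71/32 143/64 1145/512 | 573/256 287/128 9/4 5/2 3 } — 2291/1024
edge 14 of 14 (R): { 0 1 2 17/8 35/16 71/32 143/64 1145/512 | 2291/1024 573/256 287/128 9/4 5/2 3 } — 4581/2048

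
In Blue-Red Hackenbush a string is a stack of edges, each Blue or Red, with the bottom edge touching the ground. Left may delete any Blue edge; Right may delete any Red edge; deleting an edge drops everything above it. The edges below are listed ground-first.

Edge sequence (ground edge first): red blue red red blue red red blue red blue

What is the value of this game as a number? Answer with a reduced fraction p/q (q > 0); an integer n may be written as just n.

r: Left { ∅ }, Right { 0 } gives simplest -1
rb: Left { -1 }, Right { 0 } gives simplest -1/2
rbr: Left { -1 }, Right { -1/2, 0 } gives simplest -3/4
rbrr: Left { -1 }, Right { -3/4, -1/2, 0 } gives simplest -7/8
rbrrb: Left { -1, -7/8 }, Right { -3/4, -1/2, 0 } gives simplest -13/16
rbrrbr: Left { -1, -7/8 }, Right { -13/16, -3/4, -1/2, 0 } gives simplest -27/32
rbrrbrr: Left { -1, -7/8 }, Right { -27/32, -13/16, -3/4, -1/2, 0 } gives simplest -55/64
rbrrbrrb: Left { -1, -7/8, -55/64 }, Right { -27/32, -13/16, -3/4, -1/2, 0 } gives simplest -109/128
rbrrbrrbr: Left { -1, -7/8, -55/64 }, Right { -109/128, -27/32, -13/16, -3/4, -1/2, 0 } gives simplest -219/256
rbrrbrrbrb: Left { -1, -7/8, -55/64, -219/256 }, Right { -109/128, -27/32, -13/16, -3/4, -1/2, 0 } gives simplest -437/512

-437/512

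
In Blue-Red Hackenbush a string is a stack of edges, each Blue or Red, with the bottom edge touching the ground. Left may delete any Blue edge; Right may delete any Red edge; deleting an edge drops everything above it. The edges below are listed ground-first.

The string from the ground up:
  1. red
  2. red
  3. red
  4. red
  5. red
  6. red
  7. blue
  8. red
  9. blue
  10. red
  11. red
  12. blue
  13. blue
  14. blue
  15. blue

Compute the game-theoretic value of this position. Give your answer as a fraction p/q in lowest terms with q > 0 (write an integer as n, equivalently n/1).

-2913/512

Build G(s[:k]) for k = 1..15, string s = red red red red red red blue red blue red red blue blue blue blue.
1 of 15 · r · max L −∞ · min R 0 = -1
2 of 15 · rr · max L −∞ · min R -1 = -2
3 of 15 · rrr · max L −∞ · min R -2 = -3
4 of 15 · rrrr · max L −∞ · min R -3 = -4
5 of 15 · rrrrr · max L −∞ · min R -4 = -5
6 of 15 · rrrrrr · max L −∞ · min R -5 = -6
7 of 15 · rrrrrrb · max L -6 · min R -5 = -11/2
8 of 15 · rrrrrrbr · max L -6 · min R -11/2 = -23/4
9 of 15 · rrrrrrbrb · max L -23/4 · min R -11/2 = -45/8
10 of 15 · rrrrrrbrbr · max L -23/4 · min R -45/8 = -91/16
11 of 15 · rrrrrrbrbrr · max L -23/4 · min R -91/16 = -183/32
12 of 15 · rrrrrrbrbrrb · max L -183/32 · min R -91/16 = -365/64
13 of 15 · rrrrrrbrbrrbb · max L -365/64 · min R -91/16 = -729/128
14 of 15 · rrrrrrbrbrrbbb · max L -729/128 · min R -91/16 = -1457/256
15 of 15 · rrrrrrbrbrrbbbb · max L -1457/256 · min R -91/16 = -2913/512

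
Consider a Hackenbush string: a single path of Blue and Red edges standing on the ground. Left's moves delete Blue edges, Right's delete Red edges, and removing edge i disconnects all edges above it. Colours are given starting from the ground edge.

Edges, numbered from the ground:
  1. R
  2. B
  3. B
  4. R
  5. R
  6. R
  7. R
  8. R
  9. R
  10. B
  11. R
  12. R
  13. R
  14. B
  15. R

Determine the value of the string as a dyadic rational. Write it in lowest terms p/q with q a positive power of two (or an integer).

edge 1 of 15 (R): { none | 0 } = -1
edge 2 of 15 (B): { -1 | 0 } = -1/2
edge 3 of 15 (B): { -1,-1/2 | 0 } = -1/4
edge 4 of 15 (R): { -1,-1/2 | -1/4,0 } = -3/8
edge 5 of 15 (R): { -1,-1/2 | -3/8,-1/4,0 } = -7/16
edge 6 of 15 (R): { -1,-1/2 | -7/16,-3/8,-1/4,0 } = -15/32
edge 7 of 15 (R): { -1,-1/2 | -15/32,-7/16,-3/8,-1/4,0 } = -31/64
edge 8 of 15 (R): { -1,-1/2 | -31/64,-15/32,-7/16,-3/8,-1/4,0 } = -63/128
edge 9 of 15 (R): { -1,-1/2 | -63/128,-31/64,-15/32,-7/16,-3/8,-1/4,0 } = -127/256
edge 10 of 15 (B): { -1,-1/2,-127/256 | -63/128,-31/64,-15/32,-7/16,-3/8,-1/4,0 } = -253/512
edge 11 of 15 (R): { -1,-1/2,-127/256 | -253/512,-63/128,-31/64,-15/32,-7/16,-3/8,-1/4,0 } = -507/1024
edge 12 of 15 (R): { -1,-1/2,-127/256 | -507/1024,-253/512,-63/128,-31/64,-15/32,-7/16,-3/8,-1/4,0 } = -1015/2048
edge 13 of 15 (R): { -1,-1/2,-127/256 | -1015/2048,-507/1024,-253/512,-63/128,-31/64,-15/32,-7/16,-3/8,-1/4,0 } = -2031/4096
edge 14 of 15 (B): { -1,-1/2,-127/256,-2031/4096 | -1015/2048,-507/1024,-253/512,-63/128,-31/64,-15/32,-7/16,-3/8,-1/4,0 } = -4061/8192
edge 15 of 15 (R): { -1,-1/2,-127/256,-2031/4096 | -4061/8192,-1015/2048,-507/1024,-253/512,-63/128,-31/64,-15/32,-7/16,-3/8,-1/4,0 } = -8123/16384

-8123/16384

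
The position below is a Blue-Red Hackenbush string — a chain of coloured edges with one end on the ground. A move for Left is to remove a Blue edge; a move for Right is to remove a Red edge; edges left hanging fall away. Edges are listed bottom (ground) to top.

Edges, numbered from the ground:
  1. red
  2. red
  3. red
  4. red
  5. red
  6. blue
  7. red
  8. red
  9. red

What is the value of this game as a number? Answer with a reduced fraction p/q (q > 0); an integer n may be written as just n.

Recurse on prefixes of the 9-edge string red red red red red blue red red red:
1 of 9 · r · max L −∞ · min R 0 — -1
2 of 9 · rr · max L −∞ · min R -1 — -2
3 of 9 · rrr · max L −∞ · min R -2 — -3
4 of 9 · rrrr · max L −∞ · min R -3 — -4
5 of 9 · rrrrr · max L −∞ · min R -4 — -5
6 of 9 · rrrrrb · max L -5 · min R -4 — -9/2
7 of 9 · rrrrrbr · max L -5 · min R -9/2 — -19/4
8 of 9 · rrrrrbrr · max L -5 · min R -19/4 — -39/8
9 of 9 · rrrrrbrrr · max L -5 · min R -39/8 — -79/16

-79/16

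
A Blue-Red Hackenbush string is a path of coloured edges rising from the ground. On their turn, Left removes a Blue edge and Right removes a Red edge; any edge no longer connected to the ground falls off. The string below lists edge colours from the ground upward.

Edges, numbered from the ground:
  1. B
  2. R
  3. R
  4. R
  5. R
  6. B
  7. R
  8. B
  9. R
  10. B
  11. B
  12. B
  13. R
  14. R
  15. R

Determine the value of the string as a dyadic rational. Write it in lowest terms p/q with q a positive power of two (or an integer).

1393/16384

Build G(s[:k]) for k = 1..15, string s = B R R R R B R B R B B B R R R.
G(B) = { 0 | ∅ } ⇒ 1
G(BR) = { 0 | 1 } ⇒ 1/2
G(BRR) = { 0 | 1/2; 1 } ⇒ 1/4
G(BRRR) = { 0 | 1/4; 1/2; 1 } ⇒ 1/8
G(BRRRR) = { 0 | 1/8; 1/4; 1/2; 1 } ⇒ 1/16
G(BRRRRB) = { 0; 1/16 | 1/8; 1/4; 1/2; 1 } ⇒ 3/32
G(BRRRRBR) = { 0; 1/16 | 3/32; 1/8; 1/4; 1/2; 1 } ⇒ 5/64
G(BRRRRBRB) = { 0; 1/16; 5/64 | 3/32; 1/8; 1/4; 1/2; 1 } ⇒ 11/128
G(BRRRRBRBR) = { 0; 1/16; 5/64 | 11/128; 3/32; 1/8; 1/4; 1/2; 1 } ⇒ 21/256
G(BRRRRBRBRB) = { 0; 1/16; 5/64; 21/256 | 11/128; 3/32; 1/8; 1/4; 1/2; 1 } ⇒ 43/512
G(BRRRRBRBRBB) = { 0; 1/16; 5/64; 21/256; 43/512 | 11/128; 3/32; 1/8; 1/4; 1/2; 1 } ⇒ 87/1024
G(BRRRRBRBRBBB) = { 0; 1/16; 5/64; 21/256; 43/512; 87/1024 | 11/128; 3/32; 1/8; 1/4; 1/2; 1 } ⇒ 175/2048
G(BRRRRBRBRBBBR) = { 0; 1/16; 5/64; 21/256; 43/512; 87/1024 | 175/2048; 11/128; 3/32; 1/8; 1/4; 1/2; 1 } ⇒ 349/4096
G(BRRRRBRBRBBBRR) = { 0; 1/16; 5/64; 21/256; 43/512; 87/1024 | 349/4096; 175/2048; 11/128; 3/32; 1/8; 1/4; 1/2; 1 } ⇒ 697/8192
G(BRRRRBRBRBBBRRR) = { 0; 1/16; 5/64; 21/256; 43/512; 87/1024 | 697/8192; 349/4096; 175/2048; 11/128; 3/32; 1/8; 1/4; 1/2; 1 } ⇒ 1393/16384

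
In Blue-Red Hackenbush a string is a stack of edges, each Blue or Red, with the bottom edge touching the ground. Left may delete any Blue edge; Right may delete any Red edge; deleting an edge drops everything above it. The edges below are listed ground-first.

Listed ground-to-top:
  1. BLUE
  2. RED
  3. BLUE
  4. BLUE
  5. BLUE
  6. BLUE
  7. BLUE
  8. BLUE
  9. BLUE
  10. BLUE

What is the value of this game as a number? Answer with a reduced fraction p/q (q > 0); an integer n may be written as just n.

511/512

Recurse on prefixes of the 10-edge string BLUE RED BLUE BLUE BLUE BLUE BLUE BLUE BLUE BLUE:
edge 1 of 10 (BLUE): { 0 | ∅ } — 1
edge 2 of 10 (RED): { 0 | 1 } — 1/2
edge 3 of 10 (BLUE): { 0, 1/2 | 1 } — 3/4
edge 4 of 10 (BLUE): { 0, 1/2, 3/4 | 1 } — 7/8
edge 5 of 10 (BLUE): { 0, 1/2, 3/4, 7/8 | 1 } — 15/16
edge 6 of 10 (BLUE): { 0, 1/2, 3/4, 7/8, 15/16 | 1 } — 31/32
edge 7 of 10 (BLUE): { 0, 1/2, 3/4, 7/8, 15/16, 31/32 | 1 } — 63/64
edge 8 of 10 (BLUE): { 0, 1/2, 3/4, 7/8, 15/16, 31/32, 63/64 | 1 } — 127/128
edge 9 of 10 (BLUE): { 0, 1/2, 3/4, 7/8, 15/16, 31/32, 63/64, 127/128 | 1 } — 255/256
edge 10 of 10 (BLUE): { 0, 1/2, 3/4, 7/8, 15/16, 31/32, 63/64, 127/128, 255/256 | 1 } — 511/512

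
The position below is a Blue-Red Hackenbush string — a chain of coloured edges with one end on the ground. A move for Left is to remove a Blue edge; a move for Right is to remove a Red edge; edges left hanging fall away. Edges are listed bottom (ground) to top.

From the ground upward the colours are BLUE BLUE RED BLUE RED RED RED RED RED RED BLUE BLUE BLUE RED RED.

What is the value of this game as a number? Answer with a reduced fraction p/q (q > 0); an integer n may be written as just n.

g(B) = { 0 | ∅ } — 1
g(BB) = { 0; 1 | ∅ } — 2
g(BBR) = { 0; 1 | 2 } — 3/2
g(BBRB) = { 0; 1; 3/2 | 2 } — 7/4
g(BBRBR) = { 0; 1; 3/2 | 7/4; 2 } — 13/8
g(BBRBRR) = { 0; 1; 3/2 | 13/8; 7/4; 2 } — 25/16
g(BBRBRRR) = { 0; 1; 3/2 | 25/16; 13/8; 7/4; 2 } — 49/32
g(BBRBRRRR) = { 0; 1; 3/2 | 49/32; 25/16; 13/8; 7/4; 2 } — 97/64
g(BBRBRRRRR) = { 0; 1; 3/2 | 97/64; 49/32; 25/16; 13/8; 7/4; 2 } — 193/128
g(BBRBRRRRRR) = { 0; 1; 3/2 | 193/128; 97/64; 49/32; 25/16; 13/8; 7/4; 2 } — 385/256
g(BBRBRRRRRRB) = { 0; 1; 3/2; 385/256 | 193/128; 97/64; 49/32; 25/16; 13/8; 7/4; 2 } — 771/512
g(BBRBRRRRRRBB) = { 0; 1; 3/2; 385/256; 771/512 | 193/128; 97/64; 49/32; 25/16; 13/8; 7/4; 2 } — 1543/1024
g(BBRBRRRRRRBBB) = { 0; 1; 3/2; 385/256; 771/512; 1543/1024 | 193/128; 97/64; 49/32; 25/16; 13/8; 7/4; 2 } — 3087/2048
g(BBRBRRRRRRBBBR) = { 0; 1; 3/2; 385/256; 771/512; 1543/1024 | 3087/2048; 193/128; 97/64; 49/32; 25/16; 13/8; 7/4; 2 } — 6173/4096
g(BBRBRRRRRRBBBRR) = { 0; 1; 3/2; 385/256; 771/512; 1543/1024 | 6173/4096; 3087/2048; 193/128; 97/64; 49/32; 25/16; 13/8; 7/4; 2 } — 12345/8192

12345/8192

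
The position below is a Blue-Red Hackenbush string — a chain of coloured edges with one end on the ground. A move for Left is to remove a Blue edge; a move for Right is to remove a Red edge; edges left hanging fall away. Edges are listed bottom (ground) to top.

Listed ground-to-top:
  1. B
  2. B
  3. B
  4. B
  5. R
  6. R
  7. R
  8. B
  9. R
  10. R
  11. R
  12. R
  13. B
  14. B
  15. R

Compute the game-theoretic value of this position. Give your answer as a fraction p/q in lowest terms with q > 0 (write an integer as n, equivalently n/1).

6413/2048

Prefix values for B B B B R R R B R R R R B B R via {L|R} + simplicity:
val(B) = { 0 | none } — 1
val(BB) = { 0, 1 | none } — 2
val(BBB) = { 0, 1, 2 | none } — 3
val(BBBB) = { 0, 1, 2, 3 | none } — 4
val(BBBBR) = { 0, 1, 2, 3 | 4 } — 7/2
val(BBBBRR) = { 0, 1, 2, 3 | 7/2, 4 } — 13/4
val(BBBBRRR) = { 0, 1, 2, 3 | 13/4, 7/2, 4 } — 25/8
val(BBBBRRRB) = { 0, 1, 2, 3, 25/8 | 13/4, 7/2, 4 } — 51/16
val(BBBBRRRBR) = { 0, 1, 2, 3, 25/8 | 51/16, 13/4, 7/2, 4 } — 101/32
val(BBBBRRRBRR) = { 0, 1, 2, 3, 25/8 | 101/32, 51/16, 13/4, 7/2, 4 } — 201/64
val(BBBBRRRBRRR) = { 0, 1, 2, 3, 25/8 | 201/64, 101/32, 51/16, 13/4, 7/2, 4 } — 401/128
val(BBBBRRRBRRRR) = { 0, 1, 2, 3, 25/8 | 401/128, 201/64, 101/32, 51/16, 13/4, 7/2, 4 } — 801/256
val(BBBBRRRBRRRRB) = { 0, 1, 2, 3, 25/8, 801/256 | 401/128, 201/64, 101/32, 51/16, 13/4, 7/2, 4 } — 1603/512
val(BBBBRRRBRRRRBB) = { 0, 1, 2, 3, 25/8, 801/256, 1603/512 | 401/128, 201/64, 101/32, 51/16, 13/4, 7/2, 4 } — 3207/1024
val(BBBBRRRBRRRRBBR) = { 0, 1, 2, 3, 25/8, 801/256, 1603/512 | 3207/1024, 401/128, 201/64, 101/32, 51/16, 13/4, 7/2, 4 } — 6413/2048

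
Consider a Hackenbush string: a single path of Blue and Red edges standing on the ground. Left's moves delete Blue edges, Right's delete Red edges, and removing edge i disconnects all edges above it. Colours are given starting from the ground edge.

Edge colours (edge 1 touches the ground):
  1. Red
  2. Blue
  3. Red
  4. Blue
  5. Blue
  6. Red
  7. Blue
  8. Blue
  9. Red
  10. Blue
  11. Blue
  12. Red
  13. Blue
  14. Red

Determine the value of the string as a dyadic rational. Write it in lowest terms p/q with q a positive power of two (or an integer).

Build val(s[:k]) for k = 1..14, string s = Red Blue Red Blue Blue Red Blue Blue Red Blue Blue Red Blue Red.
R: Left { none }, Right { 0 } so simplest -1
RB: Left { -1 }, Right { 0 } so simplest -1/2
RBR: Left { -1 }, Right { -1/2 0 } so simplest -3/4
RBRB: Left { -1 -3/4 }, Right { -1/2 0 } so simplest -5/8
RBRBB: Left { -1 -3/4 -5/8 }, Right { -1/2 0 } so simplest -9/16
RBRBBR: Left { -1 -3/4 -5/8 }, Right { -9/16 -1/2 0 } so simplest -19/32
RBRBBRB: Left { -1 -3/4 -5/8 -19/32 }, Right { -9/16 -1/2 0 } so simplest -37/64
RBRBBRBB: Left { -1 -3/4 -5/8 -19/32 -37/64 }, Right { -9/16 -1/2 0 } so simplest -73/128
RBRBBRBBR: Left { -1 -3/4 -5/8 -19/32 -37/64 }, Right { -73/128 -9/16 -1/2 0 } so simplest -147/256
RBRBBRBBRB: Left { -1 -3/4 -5/8 -19/32 -37/64 -147/256 }, Right { -73/128 -9/16 -1/2 0 } so simplest -293/512
RBRBBRBBRBB: Left { -1 -3/4 -5/8 -19/32 -37/64 -147/256 -293/512 }, Right { -73/128 -9/16 -1/2 0 } so simplest -585/1024
RBRBBRBBRBBR: Left { -1 -3/4 -5/8 -19/32 -37/64 -147/256 -293/512 }, Right { -585/1024 -73/128 -9/16 -1/2 0 } so simplest -1171/2048
RBRBBRBBRBBRB: Left { -1 -3/4 -5/8 -19/32 -37/64 -147/256 -293/512 -1171/2048 }, Right { -585/1024 -73/128 -9/16 -1/2 0 } so simplest -2341/4096
RBRBBRBBRBBRBR: Left { -1 -3/4 -5/8 -19/32 -37/64 -147/256 -293/512 -1171/2048 }, Right { -2341/4096 -585/1024 -73/128 -9/16 -1/2 0 } so simplest -4683/8192

-4683/8192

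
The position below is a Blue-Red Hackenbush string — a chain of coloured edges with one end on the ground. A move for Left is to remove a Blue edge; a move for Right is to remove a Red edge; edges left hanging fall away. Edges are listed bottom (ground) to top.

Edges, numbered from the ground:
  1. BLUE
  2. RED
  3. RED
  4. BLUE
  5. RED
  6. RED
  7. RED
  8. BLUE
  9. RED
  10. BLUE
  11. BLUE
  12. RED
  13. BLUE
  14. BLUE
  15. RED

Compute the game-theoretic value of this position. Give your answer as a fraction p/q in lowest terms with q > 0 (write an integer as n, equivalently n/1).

4461/16384

Recurse on prefixes of the 15-edge string BLUE RED RED BLUE RED RED RED BLUE RED BLUE BLUE RED BLUE BLUE RED:
g(B) = { 0 | · } — 1
g(BR) = { 0 | 1 } — 1/2
g(BRR) = { 0 | 1/2; 1 } — 1/4
g(BRRB) = { 0; 1/4 | 1/2; 1 } — 3/8
g(BRRBR) = { 0; 1/4 | 3/8; 1/2; 1 } — 5/16
g(BRRBRR) = { 0; 1/4 | 5/16; 3/8; 1/2; 1 } — 9/32
g(BRRBRRR) = { 0; 1/4 | 9/32; 5/16; 3/8; 1/2; 1 } — 17/64
g(BRRBRRRB) = { 0; 1/4; 17/64 | 9/32; 5/16; 3/8; 1/2; 1 } — 35/128
g(BRRBRRRBR) = { 0; 1/4; 17/64 | 35/128; 9/32; 5/16; 3/8; 1/2; 1 } — 69/256
g(BRRBRRRBRB) = { 0; 1/4; 17/64; 69/256 | 35/128; 9/32; 5/16; 3/8; 1/2; 1 } — 139/512
g(BRRBRRRBRBB) = { 0; 1/4; 17/64; 69/256; 139/512 | 35/128; 9/32; 5/16; 3/8; 1/2; 1 } — 279/1024
g(BRRBRRRBRBBR) = { 0; 1/4; 17/64; 69/256; 139/512 | 279/1024; 35/128; 9/32; 5/16; 3/8; 1/2; 1 } — 557/2048
g(BRRBRRRBRBBRB) = { 0; 1/4; 17/64; 69/256; 139/512; 557/2048 | 279/1024; 35/128; 9/32; 5/16; 3/8; 1/2; 1 } — 1115/4096
g(BRRBRRRBRBBRBB) = { 0; 1/4; 17/64; 69/256; 139/512; 557/2048; 1115/4096 | 279/1024; 35/128; 9/32; 5/16; 3/8; 1/2; 1 } — 2231/8192
g(BRRBRRRBRBBRBBR) = { 0; 1/4; 17/64; 69/256; 139/512; 557/2048; 1115/4096 | 2231/8192; 279/1024; 35/128; 9/32; 5/16; 3/8; 1/2; 1 } — 4461/16384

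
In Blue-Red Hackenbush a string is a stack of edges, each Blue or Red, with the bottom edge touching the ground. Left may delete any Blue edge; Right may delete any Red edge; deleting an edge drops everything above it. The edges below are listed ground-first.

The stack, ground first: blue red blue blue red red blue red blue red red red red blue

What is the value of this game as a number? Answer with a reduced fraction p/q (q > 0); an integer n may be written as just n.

6467/8192

edge 1 of 14 (blue): { 0 |  } → 1
edge 2 of 14 (red): { 0 | 1 } → 1/2
edge 3 of 14 (blue): { 0,1/2 | 1 } → 3/4
edge 4 of 14 (blue): { 0,1/2,3/4 | 1 } → 7/8
edge 5 of 14 (red): { 0,1/2,3/4 | 7/8,1 } → 13/16
edge 6 of 14 (red): { 0,1/2,3/4 | 13/16,7/8,1 } → 25/32
edge 7 of 14 (blue): { 0,1/2,3/4,25/32 | 13/16,7/8,1 } → 51/64
edge 8 of 14 (red): { 0,1/2,3/4,25/32 | 51/64,13/16,7/8,1 } → 101/128
edge 9 of 14 (blue): { 0,1/2,3/4,25/32,101/128 | 51/64,13/16,7/8,1 } → 203/256
edge 10 of 14 (red): { 0,1/2,3/4,25/32,101/128 | 203/256,51/64,13/16,7/8,1 } → 405/512
edge 11 of 14 (red): { 0,1/2,3/4,25/32,101/128 | 405/512,203/256,51/64,13/16,7/8,1 } → 809/1024
edge 12 of 14 (red): { 0,1/2,3/4,25/32,101/128 | 809/1024,405/512,203/256,51/64,13/16,7/8,1 } → 1617/2048
edge 13 of 14 (red): { 0,1/2,3/4,25/32,101/128 | 1617/2048,809/1024,405/512,203/256,51/64,13/16,7/8,1 } → 3233/4096
edge 14 of 14 (blue): { 0,1/2,3/4,25/32,101/128,3233/4096 | 1617/2048,809/1024,405/512,203/256,51/64,13/16,7/8,1 } → 6467/8192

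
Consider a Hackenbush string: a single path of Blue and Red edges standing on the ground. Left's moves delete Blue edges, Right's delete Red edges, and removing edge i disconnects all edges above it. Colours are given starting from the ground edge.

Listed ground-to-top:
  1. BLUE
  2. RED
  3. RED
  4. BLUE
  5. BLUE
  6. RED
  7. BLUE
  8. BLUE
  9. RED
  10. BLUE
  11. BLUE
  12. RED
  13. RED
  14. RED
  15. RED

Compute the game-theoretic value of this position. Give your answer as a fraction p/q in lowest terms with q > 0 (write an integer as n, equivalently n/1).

7009/16384

val(B) = { 0 | none } = 1
val(BR) = { 0 | 1 } = 1/2
val(BRR) = { 0 | 1/2; 1 } = 1/4
val(BRRB) = { 0; 1/4 | 1/2; 1 } = 3/8
val(BRRBB) = { 0; 1/4; 3/8 | 1/2; 1 } = 7/16
val(BRRBBR) = { 0; 1/4; 3/8 | 7/16; 1/2; 1 } = 13/32
val(BRRBBRB) = { 0; 1/4; 3/8; 13/32 | 7/16; 1/2; 1 } = 27/64
val(BRRBBRBB) = { 0; 1/4; 3/8; 13/32; 27/64 | 7/16; 1/2; 1 } = 55/128
val(BRRBBRBBR) = { 0; 1/4; 3/8; 13/32; 27/64 | 55/128; 7/16; 1/2; 1 } = 109/256
val(BRRBBRBBRB) = { 0; 1/4; 3/8; 13/32; 27/64; 109/256 | 55/128; 7/16; 1/2; 1 } = 219/512
val(BRRBBRBBRBB) = { 0; 1/4; 3/8; 13/32; 27/64; 109/256; 219/512 | 55/128; 7/16; 1/2; 1 } = 439/1024
val(BRRBBRBBRBBR) = { 0; 1/4; 3/8; 13/32; 27/64; 109/256; 219/512 | 439/1024; 55/128; 7/16; 1/2; 1 } = 877/2048
val(BRRBBRBBRBBRR) = { 0; 1/4; 3/8; 13/32; 27/64; 109/256; 219/512 | 877/2048; 439/1024; 55/128; 7/16; 1/2; 1 } = 1753/4096
val(BRRBBRBBRBBRRR) = { 0; 1/4; 3/8; 13/32; 27/64; 109/256; 219/512 | 1753/4096; 877/2048; 439/1024; 55/128; 7/16; 1/2; 1 } = 3505/8192
val(BRRBBRBBRBBRRRR) = { 0; 1/4; 3/8; 13/32; 27/64; 109/256; 219/512 | 3505/8192; 1753/4096; 877/2048; 439/1024; 55/128; 7/16; 1/2; 1 } = 7009/16384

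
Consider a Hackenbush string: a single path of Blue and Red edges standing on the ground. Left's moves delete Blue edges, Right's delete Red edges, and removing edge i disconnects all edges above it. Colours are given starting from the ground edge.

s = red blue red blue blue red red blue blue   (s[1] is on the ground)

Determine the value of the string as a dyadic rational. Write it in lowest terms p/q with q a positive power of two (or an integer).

-153/256

step 1: add red to get r; options L={ (no moves) } R={ 0 } → -1
step 2: add blue to get rb; options L={ -1 } R={ 0 } → -1/2
step 3: add red to get rbr; options L={ -1 } R={ -1/2; 0 } → -3/4
step 4: add blue to get rbrb; options L={ -1; -3/4 } R={ -1/2; 0 } → -5/8
step 5: add blue to get rbrbb; options L={ -1; -3/4; -5/8 } R={ -1/2; 0 } → -9/16
step 6: add red to get rbrbbr; options L={ -1; -3/4; -5/8 } R={ -9/16; -1/2; 0 } → -19/32
step 7: add red to get rbrbbrr; options L={ -1; -3/4; -5/8 } R={ -19/32; -9/16; -1/2; 0 } → -39/64
step 8: add blue to get rbrbbrrb; options L={ -1; -3/4; -5/8; -39/64 } R={ -19/32; -9/16; -1/2; 0 } → -77/128
step 9: add blue to get rbrbbrrbb; options L={ -1; -3/4; -5/8; -39/64; -77/128 } R={ -19/32; -9/16; -1/2; 0 } → -153/256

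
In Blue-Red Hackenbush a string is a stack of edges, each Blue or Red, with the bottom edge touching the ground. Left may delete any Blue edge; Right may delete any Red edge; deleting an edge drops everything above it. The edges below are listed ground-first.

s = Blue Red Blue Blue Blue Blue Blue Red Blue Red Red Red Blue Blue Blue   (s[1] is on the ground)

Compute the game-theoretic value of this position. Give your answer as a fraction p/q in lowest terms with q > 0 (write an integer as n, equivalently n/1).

Prefix values for Blue Red Blue Blue Blue Blue Blue Red Blue Red Red Red Blue Blue Blue via {L|R} + simplicity:
edge 1 of 15 (Blue): { 0 | (no moves) } => 1
edge 2 of 15 (Red): { 0 | 1 } => 1/2
edge 3 of 15 (Blue): { 0,1/2 | 1 } => 3/4
edge 4 of 15 (Blue): { 0,1/2,3/4 | 1 } => 7/8
edge 5 of 15 (Blue): { 0,1/2,3/4,7/8 | 1 } => 15/16
edge 6 of 15 (Blue): { 0,1/2,3/4,7/8,15/16 | 1 } => 31/32
edge 7 of 15 (Blue): { 0,1/2,3/4,7/8,15/16,31/32 | 1 } => 63/64
edge 8 of 15 (Red): { 0,1/2,3/4,7/8,15/16,31/32 | 63/64,1 } => 125/128
edge 9 of 15 (Blue): { 0,1/2,3/4,7/8,15/16,31/32,125/128 | 63/64,1 } => 251/256
edge 10 of 15 (Red): { 0,1/2,3/4,7/8,15/16,31/32,125/128 | 251/256,63/64,1 } => 501/512
edge 11 of 15 (Red): { 0,1/2,3/4,7/8,15/16,31/32,125/128 | 501/512,251/256,63/64,1 } => 1001/1024
edge 12 of 15 (Red): { 0,1/2,3/4,7/8,15/16,31/32,125/128 | 1001/1024,501/512,251/256,63/64,1 } => 2001/2048
edge 13 of 15 (Blue): { 0,1/2,3/4,7/8,15/16,31/32,125/128,2001/2048 | 1001/1024,501/512,251/256,63/64,1 } => 4003/4096
edge 14 of 15 (Blue): { 0,1/2,3/4,7/8,15/16,31/32,125/128,2001/2048,4003/4096 | 1001/1024,501/512,251/256,63/64,1 } => 8007/8192
edge 15 of 15 (Blue): { 0,1/2,3/4,7/8,15/16,31/32,125/128,2001/2048,4003/4096,8007/8192 | 1001/1024,501/512,251/256,63/64,1 } => 16015/16384

16015/16384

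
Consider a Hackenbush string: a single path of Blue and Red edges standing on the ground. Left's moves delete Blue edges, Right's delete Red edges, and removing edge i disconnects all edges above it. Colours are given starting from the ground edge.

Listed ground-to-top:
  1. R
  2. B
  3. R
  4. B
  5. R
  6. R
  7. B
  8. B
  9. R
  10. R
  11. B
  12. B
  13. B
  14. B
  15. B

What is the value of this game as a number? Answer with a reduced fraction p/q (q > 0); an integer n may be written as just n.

-11457/16384

1 of 15 · R · max L −∞ · min R 0 — -1
2 of 15 · RB · max L -1 · min R 0 — -1/2
3 of 15 · RBR · max L -1 · min R -1/2 — -3/4
4 of 15 · RBRB · max L -3/4 · min R -1/2 — -5/8
5 of 15 · RBRBR · max L -3/4 · min R -5/8 — -11/16
6 of 15 · RBRBRR · max L -3/4 · min R -11/16 — -23/32
7 of 15 · RBRBRRB · max L -23/32 · min R -11/16 — -45/64
8 of 15 · RBRBRRBB · max L -45/64 · min R -11/16 — -89/128
9 of 15 · RBRBRRBBR · max L -45/64 · min R -89/128 — -179/256
10 of 15 · RBRBRRBBRR · max L -45/64 · min R -179/256 — -359/512
11 of 15 · RBRBRRBBRRB · max L -359/512 · min R -179/256 — -717/1024
12 of 15 · RBRBRRBBRRBB · max L -717/1024 · min R -179/256 — -1433/2048
13 of 15 · RBRBRRBBRRBBB · max L -1433/2048 · min R -179/256 — -2865/4096
14 of 15 · RBRBRRBBRRBBBB · max L -2865/4096 · min R -179/256 — -5729/8192
15 of 15 · RBRBRRBBRRBBBBB · max L -5729/8192 · min R -179/256 — -11457/16384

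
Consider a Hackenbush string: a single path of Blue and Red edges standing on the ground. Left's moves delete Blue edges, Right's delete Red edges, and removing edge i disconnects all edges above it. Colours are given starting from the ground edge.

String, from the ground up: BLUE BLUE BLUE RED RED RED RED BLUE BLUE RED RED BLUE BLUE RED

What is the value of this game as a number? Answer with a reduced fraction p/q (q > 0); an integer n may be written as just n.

4301/2048

Build G(s[:k]) for k = 1..14, string s = BLUE BLUE BLUE RED RED RED RED BLUE BLUE RED RED BLUE BLUE RED.
edge 1 of 14 (BLUE): { 0 | (no moves) } — 1
edge 2 of 14 (BLUE): { 0,1 | (no moves) } — 2
edge 3 of 14 (BLUE): { 0,1,2 | (no moves) } — 3
edge 4 of 14 (RED): { 0,1,2 | 3 } — 5/2
edge 5 of 14 (RED): { 0,1,2 | 5/2,3 } — 9/4
edge 6 of 14 (RED): { 0,1,2 | 9/4,5/2,3 } — 17/8
edge 7 of 14 (RED): { 0,1,2 | 17/8,9/4,5/2,3 } — 33/16
edge 8 of 14 (BLUE): { 0,1,2,33/16 | 17/8,9/4,5/2,3 } — 67/32
edge 9 of 14 (BLUE): { 0,1,2,33/16,67/32 | 17/8,9/4,5/2,3 } — 135/64
edge 10 of 14 (RED): { 0,1,2,33/16,67/32 | 135/64,17/8,9/4,5/2,3 } — 269/128
edge 11 of 14 (RED): { 0,1,2,33/16,67/32 | 269/128,135/64,17/8,9/4,5/2,3 } — 537/256
edge 12 of 14 (BLUE): { 0,1,2,33/16,67/32,537/256 | 269/128,135/64,17/8,9/4,5/2,3 } — 1075/512
edge 13 of 14 (BLUE): { 0,1,2,33/16,67/32,537/256,1075/512 | 269/128,135/64,17/8,9/4,5/2,3 } — 2151/1024
edge 14 of 14 (RED): { 0,1,2,33/16,67/32,537/256,1075/512 | 2151/1024,269/128,135/64,17/8,9/4,5/2,3 } — 4301/2048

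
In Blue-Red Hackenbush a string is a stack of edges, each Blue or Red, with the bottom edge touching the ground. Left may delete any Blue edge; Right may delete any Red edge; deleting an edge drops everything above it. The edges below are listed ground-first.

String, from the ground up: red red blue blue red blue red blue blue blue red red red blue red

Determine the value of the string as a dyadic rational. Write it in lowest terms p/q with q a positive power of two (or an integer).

-10811/8192

Prefix values for red red blue blue red blue red blue blue blue red red red blue red via {L|R} + simplicity:
1 of 15 · r · max L −∞ · min R 0 so -1
2 of 15 · rr · max L −∞ · min R -1 so -2
3 of 15 · rrb · max L -2 · min R -1 so -3/2
4 of 15 · rrbb · max L -3/2 · min R -1 so -5/4
5 of 15 · rrbbr · max L -3/2 · min R -5/4 so -11/8
6 of 15 · rrbbrb · max L -11/8 · min R -5/4 so -21/16
7 of 15 · rrbbrbr · max L -11/8 · min R -21/16 so -43/32
8 of 15 · rrbbrbrb · max L -43/32 · min R -21/16 so -85/64
9 of 15 · rrbbrbrbb · max L -85/64 · min R -21/16 so -169/128
10 of 15 · rrbbrbrbbb · max L -169/128 · min R -21/16 so -337/256
11 of 15 · rrbbrbrbbbr · max L -169/128 · min R -337/256 so -675/512
12 of 15 · rrbbrbrbbbrr · max L -169/128 · min R -675/512 so -1351/1024
13 of 15 · rrbbrbrbbbrrr · max L -169/128 · min R -1351/1024 so -2703/2048
14 of 15 · rrbbrbrbbbrrrb · max L -2703/2048 · min R -1351/1024 so -5405/4096
15 of 15 · rrbbrbrbbbrrrbr · max L -2703/2048 · min R -5405/4096 so -10811/8192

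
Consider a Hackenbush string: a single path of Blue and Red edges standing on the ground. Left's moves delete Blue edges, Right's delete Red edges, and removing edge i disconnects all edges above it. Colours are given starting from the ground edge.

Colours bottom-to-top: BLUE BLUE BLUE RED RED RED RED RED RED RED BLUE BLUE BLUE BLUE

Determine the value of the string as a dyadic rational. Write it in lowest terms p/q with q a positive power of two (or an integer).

4127/2048

Prefix values for BLUE BLUE BLUE RED RED RED RED RED RED RED BLUE BLUE BLUE BLUE via {L|R} + simplicity:
step 1: add BLUE to get B; options L={ 0 } R={ · } ⇒ 1
step 2: add BLUE to get BB; options L={ 0, 1 } R={ · } ⇒ 2
step 3: add BLUE to get BBB; options L={ 0, 1, 2 } R={ · } ⇒ 3
step 4: add RED to get BBBR; options L={ 0, 1, 2 } R={ 3 } ⇒ 5/2
step 5: add RED to get BBBRR; options L={ 0, 1, 2 } R={ 5/2, 3 } ⇒ 9/4
step 6: add RED to get BBBRRR; options L={ 0, 1, 2 } R={ 9/4, 5/2, 3 } ⇒ 17/8
step 7: add RED to get BBBRRRR; options L={ 0, 1, 2 } R={ 17/8, 9/4, 5/2, 3 } ⇒ 33/16
step 8: add RED to get BBBRRRRR; options L={ 0, 1, 2 } R={ 33/16, 17/8, 9/4, 5/2, 3 } ⇒ 65/32
step 9: add RED to get BBBRRRRRR; options L={ 0, 1, 2 } R={ 65/32, 33/16, 17/8, 9/4, 5/2, 3 } ⇒ 129/64
step 10: add RED to get BBBRRRRRRR; options L={ 0, 1, 2 } R={ 129/64, 65/32, 33/16, 17/8, 9/4, 5/2, 3 } ⇒ 257/128
step 11: add BLUE to get BBBRRRRRRRB; options L={ 0, 1, 2, 257/128 } R={ 129/64, 65/32, 33/16, 17/8, 9/4, 5/2, 3 } ⇒ 515/256
step 12: add BLUE to get BBBRRRRRRRBB; options L={ 0, 1, 2, 257/128, 515/256 } R={ 129/64, 65/32, 33/16, 17/8, 9/4, 5/2, 3 } ⇒ 1031/512
step 13: add BLUE to get BBBRRRRRRRBBB; options L={ 0, 1, 2, 257/128, 515/256, 1031/512 } R={ 129/64, 65/32, 33/16, 17/8, 9/4, 5/2, 3 } ⇒ 2063/1024
step 14: add BLUE to get BBBRRRRRRRBBBB; options L={ 0, 1, 2, 257/128, 515/256, 1031/512, 2063/1024 } R={ 129/64, 65/32, 33/16, 17/8, 9/4, 5/2, 3 } ⇒ 4127/2048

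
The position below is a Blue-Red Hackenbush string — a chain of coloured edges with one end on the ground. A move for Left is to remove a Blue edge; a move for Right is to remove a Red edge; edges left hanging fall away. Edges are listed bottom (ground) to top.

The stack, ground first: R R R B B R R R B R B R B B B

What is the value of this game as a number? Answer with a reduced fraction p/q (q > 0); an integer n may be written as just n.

1 of 15 · R · max L −∞ · min R 0 gives -1
2 of 15 · RR · max L −∞ · min R -1 gives -2
3 of 15 · RRR · max L −∞ · min R -2 gives -3
4 of 15 · RRRB · max L -3 · min R -2 gives -5/2
5 of 15 · RRRBB · max L -5/2 · min R -2 gives -9/4
6 of 15 · RRRBBR · max L -5/2 · min R -9/4 gives -19/8
7 of 15 · RRRBBRR · max L -5/2 · min R -19/8 gives -39/16
8 of 15 · RRRBBRRR · max L -5/2 · min R -39/16 gives -79/32
9 of 15 · RRRBBRRRB · max L -79/32 · min R -39/16 gives -157/64
10 of 15 · RRRBBRRRBR · max L -79/32 · min R -157/64 gives -315/128
11 of 15 · RRRBBRRRBRB · max L -315/128 · min R -157/64 gives -629/256
12 of 15 · RRRBBRRRBRBR · max L -315/128 · min R -629/256 gives -1259/512
13 of 15 · RRRBBRRRBRBRB · max L -1259/512 · min R -629/256 gives -2517/1024
14 of 15 · RRRBBRRRBRBRBB · max L -2517/1024 · min R -629/256 gives -5033/2048
15 of 15 · RRRBBRRRBRBRBBB · max L -5033/2048 · min R -629/256 gives -10065/4096

-10065/4096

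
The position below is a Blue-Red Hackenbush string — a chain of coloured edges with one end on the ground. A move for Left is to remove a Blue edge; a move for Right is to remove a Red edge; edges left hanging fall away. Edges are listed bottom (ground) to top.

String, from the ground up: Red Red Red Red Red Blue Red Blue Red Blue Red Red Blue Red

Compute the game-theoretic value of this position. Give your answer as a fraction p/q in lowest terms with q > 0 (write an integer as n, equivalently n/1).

-2395/512

Prefix values for Red Red Red Red Red Blue Red Blue Red Blue Red Red Blue Red via {L|R} + simplicity:
1 of 14 · R · max L −∞ · min R 0 gives -1
2 of 14 · RR · max L −∞ · min R -1 gives -2
3 of 14 · RRR · max L −∞ · min R -2 gives -3
4 of 14 · RRRR · max L −∞ · min R -3 gives -4
5 of 14 · RRRRR · max L −∞ · min R -4 gives -5
6 of 14 · RRRRRB · max L -5 · min R -4 gives -9/2
7 of 14 · RRRRRBR · max L -5 · min R -9/2 gives -19/4
8 of 14 · RRRRRBRB · max L -19/4 · min R -9/2 gives -37/8
9 of 14 · RRRRRBRBR · max L -19/4 · min R -37/8 gives -75/16
10 of 14 · RRRRRBRBRB · max L -75/16 · min R -37/8 gives -149/32
11 of 14 · RRRRRBRBRBR · max L -75/16 · min R -149/32 gives -299/64
12 of 14 · RRRRRBRBRBRR · max L -75/16 · min R -299/64 gives -599/128
13 of 14 · RRRRRBRBRBRRB · max L -599/128 · min R -299/64 gives -1197/256
14 of 14 · RRRRRBRBRBRRBR · max L -599/128 · min R -1197/256 gives -2395/512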